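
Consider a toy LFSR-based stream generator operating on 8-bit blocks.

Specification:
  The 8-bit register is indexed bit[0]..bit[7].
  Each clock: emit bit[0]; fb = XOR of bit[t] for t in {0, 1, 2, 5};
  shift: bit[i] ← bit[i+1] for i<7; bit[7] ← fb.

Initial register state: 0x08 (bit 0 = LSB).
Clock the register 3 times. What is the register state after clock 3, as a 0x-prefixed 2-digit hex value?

reg_0 = 0x08
clock 1: out=0, reg = 0x04
clock 2: out=0, reg = 0x82
clock 3: out=0, reg = 0xC1

0xC1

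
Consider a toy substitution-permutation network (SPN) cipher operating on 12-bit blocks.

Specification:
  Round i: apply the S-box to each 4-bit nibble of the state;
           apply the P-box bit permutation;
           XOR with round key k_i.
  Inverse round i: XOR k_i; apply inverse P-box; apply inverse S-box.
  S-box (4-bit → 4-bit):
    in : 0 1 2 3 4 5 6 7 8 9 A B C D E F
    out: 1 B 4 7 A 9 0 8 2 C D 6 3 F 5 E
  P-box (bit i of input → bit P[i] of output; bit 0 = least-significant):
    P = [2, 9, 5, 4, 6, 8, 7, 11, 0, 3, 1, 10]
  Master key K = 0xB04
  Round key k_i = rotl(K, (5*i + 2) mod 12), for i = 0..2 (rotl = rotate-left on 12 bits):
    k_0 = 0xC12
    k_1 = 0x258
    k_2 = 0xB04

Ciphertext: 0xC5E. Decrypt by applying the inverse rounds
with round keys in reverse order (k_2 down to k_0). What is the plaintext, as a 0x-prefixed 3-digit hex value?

s_0 = ciphertext = 0xC5E
s_1 = InvRound(s_0, k_2) = 0xFC4
s_2 = InvRound(s_1, k_1) = 0x4F5
s_3 = InvRound(s_2, k_0) = 0xEAE

0xEAE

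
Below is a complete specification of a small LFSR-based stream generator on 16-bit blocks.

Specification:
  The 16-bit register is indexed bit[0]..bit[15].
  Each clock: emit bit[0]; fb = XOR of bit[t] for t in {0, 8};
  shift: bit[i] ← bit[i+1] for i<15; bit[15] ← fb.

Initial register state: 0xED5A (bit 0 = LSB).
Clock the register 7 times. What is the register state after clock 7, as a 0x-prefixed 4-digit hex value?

0x6FDA

reg_0 = 0xED5A
clock 1: out=0, reg = 0xF6AD
clock 2: out=1, reg = 0xFB56
clock 3: out=0, reg = 0xFDAB
clock 4: out=1, reg = 0x7ED5
clock 5: out=1, reg = 0xBF6A
clock 6: out=0, reg = 0xDFB5
clock 7: out=1, reg = 0x6FDA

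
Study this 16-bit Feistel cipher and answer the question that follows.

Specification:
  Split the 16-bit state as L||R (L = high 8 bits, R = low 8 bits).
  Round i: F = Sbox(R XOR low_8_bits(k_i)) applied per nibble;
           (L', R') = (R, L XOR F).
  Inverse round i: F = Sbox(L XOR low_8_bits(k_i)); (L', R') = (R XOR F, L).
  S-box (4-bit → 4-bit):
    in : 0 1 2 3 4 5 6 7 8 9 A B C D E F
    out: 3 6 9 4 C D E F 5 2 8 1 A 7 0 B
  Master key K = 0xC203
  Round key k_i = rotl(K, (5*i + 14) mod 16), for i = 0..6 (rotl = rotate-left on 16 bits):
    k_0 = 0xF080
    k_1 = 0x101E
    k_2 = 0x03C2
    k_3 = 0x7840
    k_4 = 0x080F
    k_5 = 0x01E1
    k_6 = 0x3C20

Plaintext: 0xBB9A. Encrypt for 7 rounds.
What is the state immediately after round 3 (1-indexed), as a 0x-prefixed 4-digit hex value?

s_0 = plaintext = 0xBB9A
s_1 = Round(s_0, k_0) = 0x9AD3
s_2 = Round(s_1, k_1) = 0xD33D
s_3 = Round(s_2, k_2) = 0x3D68
s_4 = Round(s_3, k_3) = 0x68A8
s_5 = Round(s_4, k_4) = 0xA8E7
s_6 = Round(s_5, k_5) = 0xE796
s_7 = Round(s_6, k_6) = 0x96F9

0x3D68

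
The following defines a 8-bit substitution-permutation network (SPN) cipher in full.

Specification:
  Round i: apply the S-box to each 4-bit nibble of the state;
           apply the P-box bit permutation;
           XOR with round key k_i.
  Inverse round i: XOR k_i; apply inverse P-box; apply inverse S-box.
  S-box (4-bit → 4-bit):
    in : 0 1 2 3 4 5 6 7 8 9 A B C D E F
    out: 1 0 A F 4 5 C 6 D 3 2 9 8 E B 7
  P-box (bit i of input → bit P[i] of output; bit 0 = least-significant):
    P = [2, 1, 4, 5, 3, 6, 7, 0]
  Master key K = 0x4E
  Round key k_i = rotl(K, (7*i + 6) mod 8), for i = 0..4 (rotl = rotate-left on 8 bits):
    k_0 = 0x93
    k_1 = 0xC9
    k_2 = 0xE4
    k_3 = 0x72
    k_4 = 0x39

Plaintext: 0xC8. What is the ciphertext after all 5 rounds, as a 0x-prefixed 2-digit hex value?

s_0 = plaintext = 0xC8
s_1 = Round(s_0, k_0) = 0xA6
s_2 = Round(s_1, k_1) = 0xB9
s_3 = Round(s_2, k_2) = 0xEB
s_4 = Round(s_3, k_3) = 0x1F
s_5 = Round(s_4, k_4) = 0x2F

0x2F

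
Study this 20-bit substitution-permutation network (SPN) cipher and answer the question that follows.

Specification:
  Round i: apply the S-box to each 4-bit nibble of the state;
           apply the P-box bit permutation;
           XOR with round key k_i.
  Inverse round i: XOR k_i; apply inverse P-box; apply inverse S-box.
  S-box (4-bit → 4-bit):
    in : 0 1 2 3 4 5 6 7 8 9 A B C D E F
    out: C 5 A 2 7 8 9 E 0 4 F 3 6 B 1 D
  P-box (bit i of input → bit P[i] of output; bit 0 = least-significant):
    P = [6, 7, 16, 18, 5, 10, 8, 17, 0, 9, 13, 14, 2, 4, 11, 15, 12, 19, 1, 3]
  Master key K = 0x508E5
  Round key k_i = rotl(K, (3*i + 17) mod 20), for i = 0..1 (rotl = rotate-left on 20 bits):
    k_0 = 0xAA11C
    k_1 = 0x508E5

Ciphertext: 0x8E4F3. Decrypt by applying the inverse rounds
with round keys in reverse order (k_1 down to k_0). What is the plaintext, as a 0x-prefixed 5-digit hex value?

s_0 = ciphertext = 0x8E4F3
s_1 = InvRound(s_0, k_1) = 0xCA030
s_2 = InvRound(s_1, k_0) = 0x5E8F5

0x5E8F5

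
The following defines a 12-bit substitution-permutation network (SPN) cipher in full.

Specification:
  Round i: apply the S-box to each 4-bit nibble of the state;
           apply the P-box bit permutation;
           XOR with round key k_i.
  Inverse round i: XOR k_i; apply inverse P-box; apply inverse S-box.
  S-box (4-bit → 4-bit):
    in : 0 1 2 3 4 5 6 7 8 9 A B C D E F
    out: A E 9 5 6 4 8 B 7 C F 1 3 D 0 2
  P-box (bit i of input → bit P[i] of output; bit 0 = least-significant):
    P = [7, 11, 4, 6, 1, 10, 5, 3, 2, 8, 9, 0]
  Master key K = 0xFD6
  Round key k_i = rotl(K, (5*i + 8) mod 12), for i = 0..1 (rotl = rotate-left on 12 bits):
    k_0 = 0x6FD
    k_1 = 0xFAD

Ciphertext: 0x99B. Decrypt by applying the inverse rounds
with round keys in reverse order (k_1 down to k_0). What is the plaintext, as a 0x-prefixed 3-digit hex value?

s_0 = ciphertext = 0x99B
s_1 = InvRound(s_0, k_1) = 0x385
s_2 = InvRound(s_1, k_0) = 0xF19

0xF19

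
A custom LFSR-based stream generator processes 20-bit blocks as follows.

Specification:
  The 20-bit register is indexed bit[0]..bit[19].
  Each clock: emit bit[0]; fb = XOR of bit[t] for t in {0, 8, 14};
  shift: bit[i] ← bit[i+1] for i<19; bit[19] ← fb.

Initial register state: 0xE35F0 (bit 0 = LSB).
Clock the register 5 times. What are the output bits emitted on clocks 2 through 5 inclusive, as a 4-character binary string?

0001

reg_0 = 0xE35F0
clock 1: out=0, reg = 0xF1AF8
clock 2: out=0, reg = 0x78D7C
clock 3: out=0, reg = 0xBC6BE
clock 4: out=0, reg = 0xDE35F
clock 5: out=1, reg = 0xEF1AF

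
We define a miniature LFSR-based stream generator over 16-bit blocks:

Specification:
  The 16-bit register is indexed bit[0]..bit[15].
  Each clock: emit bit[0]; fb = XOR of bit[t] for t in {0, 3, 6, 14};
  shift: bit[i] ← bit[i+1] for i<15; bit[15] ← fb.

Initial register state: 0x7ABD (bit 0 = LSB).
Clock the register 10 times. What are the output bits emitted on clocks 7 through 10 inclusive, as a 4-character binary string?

0101

reg_0 = 0x7ABD
clock 1: out=1, reg = 0xBD5E
clock 2: out=0, reg = 0x5EAF
clock 3: out=1, reg = 0xAF57
clock 4: out=1, reg = 0x57AB
clock 5: out=1, reg = 0xABD5
clock 6: out=1, reg = 0x55EA
clock 7: out=0, reg = 0xAAF5
clock 8: out=1, reg = 0x557A
clock 9: out=0, reg = 0xAABD
clock 10: out=1, reg = 0x555E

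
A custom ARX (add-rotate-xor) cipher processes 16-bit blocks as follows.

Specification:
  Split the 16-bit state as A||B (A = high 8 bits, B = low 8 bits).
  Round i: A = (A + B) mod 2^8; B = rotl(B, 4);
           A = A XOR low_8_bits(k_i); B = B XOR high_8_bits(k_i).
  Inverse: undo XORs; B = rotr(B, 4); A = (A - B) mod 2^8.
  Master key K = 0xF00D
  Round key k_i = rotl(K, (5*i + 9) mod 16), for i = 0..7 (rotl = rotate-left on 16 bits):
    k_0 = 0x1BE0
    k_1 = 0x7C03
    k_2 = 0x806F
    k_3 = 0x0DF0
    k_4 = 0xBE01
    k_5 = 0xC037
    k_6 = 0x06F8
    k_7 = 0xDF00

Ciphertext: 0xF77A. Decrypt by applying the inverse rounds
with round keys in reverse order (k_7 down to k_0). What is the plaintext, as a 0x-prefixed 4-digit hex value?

s_0 = ciphertext = 0xF77A
s_1 = InvRound(s_0, k_7) = 0x9D5A
s_2 = InvRound(s_1, k_6) = 0xA0C5
s_3 = InvRound(s_2, k_5) = 0x4750
s_4 = InvRound(s_3, k_4) = 0x58EE
s_5 = InvRound(s_4, k_3) = 0x6A3E
s_6 = InvRound(s_5, k_2) = 0x1AEB
s_7 = InvRound(s_6, k_1) = 0xA079
s_8 = InvRound(s_7, k_0) = 0x1A26

0x1A26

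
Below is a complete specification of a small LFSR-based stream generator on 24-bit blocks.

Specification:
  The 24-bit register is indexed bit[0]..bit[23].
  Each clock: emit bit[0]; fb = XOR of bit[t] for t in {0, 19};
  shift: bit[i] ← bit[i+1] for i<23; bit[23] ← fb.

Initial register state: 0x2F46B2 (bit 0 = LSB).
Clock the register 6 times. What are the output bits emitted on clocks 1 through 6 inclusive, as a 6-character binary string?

010011

reg_0 = 0x2F46B2
clock 1: out=0, reg = 0x97A359
clock 2: out=1, reg = 0xCBD1AC
clock 3: out=0, reg = 0xE5E8D6
clock 4: out=0, reg = 0x72F46B
clock 5: out=1, reg = 0xB97A35
clock 6: out=1, reg = 0x5CBD1A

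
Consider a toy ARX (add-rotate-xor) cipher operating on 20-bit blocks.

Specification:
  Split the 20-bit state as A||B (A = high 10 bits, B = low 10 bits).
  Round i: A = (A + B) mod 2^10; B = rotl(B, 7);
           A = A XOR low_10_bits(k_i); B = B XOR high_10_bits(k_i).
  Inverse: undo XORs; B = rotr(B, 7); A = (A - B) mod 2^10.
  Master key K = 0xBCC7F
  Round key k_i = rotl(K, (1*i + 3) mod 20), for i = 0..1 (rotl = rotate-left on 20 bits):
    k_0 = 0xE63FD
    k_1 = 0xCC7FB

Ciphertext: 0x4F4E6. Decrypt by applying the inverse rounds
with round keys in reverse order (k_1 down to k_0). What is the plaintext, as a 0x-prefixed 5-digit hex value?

0xB013A

s_0 = ciphertext = 0x4F4E6
s_1 = InvRound(s_0, k_1) = 0x01EBF
s_2 = InvRound(s_1, k_0) = 0xB013A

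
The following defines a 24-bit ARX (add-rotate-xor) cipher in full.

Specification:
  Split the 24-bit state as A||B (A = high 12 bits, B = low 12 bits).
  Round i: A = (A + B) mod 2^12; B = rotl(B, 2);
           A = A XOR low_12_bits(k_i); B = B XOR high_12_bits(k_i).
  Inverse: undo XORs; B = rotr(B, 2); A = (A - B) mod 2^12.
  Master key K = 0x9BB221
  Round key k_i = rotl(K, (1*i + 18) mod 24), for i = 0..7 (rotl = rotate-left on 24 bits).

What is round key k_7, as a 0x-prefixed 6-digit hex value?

K = 0x9BB221
k_0 = rotl(K, (1*0+18) mod 24) = rotl(K, 18) = 0x866EC8
k_1 = rotl(K, (1*1+18) mod 24) = rotl(K, 19) = 0x0CDD91
k_2 = rotl(K, (1*2+18) mod 24) = rotl(K, 20) = 0x19BB22
k_3 = rotl(K, (1*3+18) mod 24) = rotl(K, 21) = 0x337644
k_4 = rotl(K, (1*4+18) mod 24) = rotl(K, 22) = 0x66EC88
k_5 = rotl(K, (1*5+18) mod 24) = rotl(K, 23) = 0xCDD910
k_6 = rotl(K, (1*6+18) mod 24) = rotl(K, 0) = 0x9BB221
k_7 = rotl(K, (1*7+18) mod 24) = rotl(K, 1) = 0x376443

0x376443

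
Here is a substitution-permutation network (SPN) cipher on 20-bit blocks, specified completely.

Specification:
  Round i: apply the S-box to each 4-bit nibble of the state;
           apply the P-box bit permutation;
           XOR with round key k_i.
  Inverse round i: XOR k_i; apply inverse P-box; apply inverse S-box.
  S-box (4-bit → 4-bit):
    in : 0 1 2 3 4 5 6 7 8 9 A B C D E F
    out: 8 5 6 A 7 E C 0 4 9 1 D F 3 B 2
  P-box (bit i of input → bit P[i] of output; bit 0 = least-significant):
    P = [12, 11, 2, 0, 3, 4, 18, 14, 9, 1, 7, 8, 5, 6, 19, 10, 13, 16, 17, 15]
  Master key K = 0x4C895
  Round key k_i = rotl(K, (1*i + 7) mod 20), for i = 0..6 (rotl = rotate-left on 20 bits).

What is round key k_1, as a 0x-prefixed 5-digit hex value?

K = 0x4C895
k_0 = rotl(K, (1*0+7) mod 20) = rotl(K, 7) = 0x44AA6
k_1 = rotl(K, (1*1+7) mod 20) = rotl(K, 8) = 0x8954C

0x8954C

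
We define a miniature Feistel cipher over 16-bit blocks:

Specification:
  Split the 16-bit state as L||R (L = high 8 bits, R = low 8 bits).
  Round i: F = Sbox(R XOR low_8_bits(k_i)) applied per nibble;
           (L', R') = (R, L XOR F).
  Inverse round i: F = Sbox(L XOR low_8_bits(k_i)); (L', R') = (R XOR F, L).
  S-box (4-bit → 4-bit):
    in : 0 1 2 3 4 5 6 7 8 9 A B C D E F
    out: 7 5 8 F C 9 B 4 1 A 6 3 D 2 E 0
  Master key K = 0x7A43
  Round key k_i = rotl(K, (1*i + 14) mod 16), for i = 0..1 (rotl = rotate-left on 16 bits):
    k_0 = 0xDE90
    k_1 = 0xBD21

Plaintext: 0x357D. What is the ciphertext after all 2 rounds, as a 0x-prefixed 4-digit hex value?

s_0 = plaintext = 0x357D
s_1 = Round(s_0, k_0) = 0x7DD7
s_2 = Round(s_1, k_1) = 0xD776

0xD776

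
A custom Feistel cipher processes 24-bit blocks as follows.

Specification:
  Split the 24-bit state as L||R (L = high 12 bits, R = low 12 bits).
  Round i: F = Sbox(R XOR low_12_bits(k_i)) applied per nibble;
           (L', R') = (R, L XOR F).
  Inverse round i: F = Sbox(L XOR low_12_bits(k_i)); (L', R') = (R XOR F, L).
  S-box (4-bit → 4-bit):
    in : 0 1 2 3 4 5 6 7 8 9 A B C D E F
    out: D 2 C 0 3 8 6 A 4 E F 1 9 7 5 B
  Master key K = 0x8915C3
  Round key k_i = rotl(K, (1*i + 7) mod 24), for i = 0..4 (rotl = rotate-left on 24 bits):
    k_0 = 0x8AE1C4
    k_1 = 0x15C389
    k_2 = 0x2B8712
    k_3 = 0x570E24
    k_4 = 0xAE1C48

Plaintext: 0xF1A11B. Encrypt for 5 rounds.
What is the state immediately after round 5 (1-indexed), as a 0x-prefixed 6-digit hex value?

s_0 = plaintext = 0xF1A11B
s_1 = Round(s_0, k_0) = 0x11B261
s_2 = Round(s_1, k_1) = 0x26134F
s_3 = Round(s_2, k_2) = 0x34F1E6
s_4 = Round(s_3, k_3) = 0x1E68D3
s_5 = Round(s_4, k_4) = 0x8D3207

0x8D3207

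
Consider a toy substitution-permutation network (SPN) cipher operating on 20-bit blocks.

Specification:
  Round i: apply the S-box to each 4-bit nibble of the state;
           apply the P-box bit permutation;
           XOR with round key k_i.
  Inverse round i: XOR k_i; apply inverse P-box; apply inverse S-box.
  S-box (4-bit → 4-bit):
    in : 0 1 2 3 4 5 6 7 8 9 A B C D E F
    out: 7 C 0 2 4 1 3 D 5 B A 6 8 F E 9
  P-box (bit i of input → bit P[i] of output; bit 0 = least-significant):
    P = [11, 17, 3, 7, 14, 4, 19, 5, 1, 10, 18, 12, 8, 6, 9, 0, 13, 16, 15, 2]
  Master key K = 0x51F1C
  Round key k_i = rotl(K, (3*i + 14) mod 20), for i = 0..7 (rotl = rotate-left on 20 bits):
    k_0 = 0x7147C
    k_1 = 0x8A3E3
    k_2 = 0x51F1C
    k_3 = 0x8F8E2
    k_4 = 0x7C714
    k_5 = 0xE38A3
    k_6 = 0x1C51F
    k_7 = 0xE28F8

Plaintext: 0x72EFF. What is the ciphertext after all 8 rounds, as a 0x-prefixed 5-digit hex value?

0x9258E

s_0 = plaintext = 0x72EFF
s_1 = Round(s_0, k_0) = 0x3E8D8
s_2 = Round(s_1, k_1) = 0x5E998
s_3 = Round(s_2, k_2) = 0x56167
s_4 = Round(s_3, k_3) = 0xC813A
s_5 = Round(s_4, k_4) = 0x1D480
s_6 = Round(s_5, k_5) = 0x0F3EE
s_7 = Round(s_6, k_6) = 0xA60A6
s_8 = Round(s_7, k_7) = 0x9258E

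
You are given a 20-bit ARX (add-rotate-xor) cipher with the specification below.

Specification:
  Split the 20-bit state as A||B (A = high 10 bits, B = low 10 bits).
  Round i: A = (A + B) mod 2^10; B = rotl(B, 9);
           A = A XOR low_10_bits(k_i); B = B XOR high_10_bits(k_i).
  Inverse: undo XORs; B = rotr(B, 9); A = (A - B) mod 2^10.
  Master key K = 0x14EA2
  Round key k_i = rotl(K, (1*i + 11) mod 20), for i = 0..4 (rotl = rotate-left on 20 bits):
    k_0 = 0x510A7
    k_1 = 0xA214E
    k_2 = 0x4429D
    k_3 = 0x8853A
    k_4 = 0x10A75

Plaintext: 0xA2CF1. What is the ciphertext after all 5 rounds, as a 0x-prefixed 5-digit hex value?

0x15874

s_0 = plaintext = 0xA2CF1
s_1 = Round(s_0, k_0) = 0xF6F3C
s_2 = Round(s_1, k_1) = 0x96716
s_3 = Round(s_2, k_2) = 0xFC89B
s_4 = Round(s_3, k_3) = 0x6DC6C
s_5 = Round(s_4, k_4) = 0x15874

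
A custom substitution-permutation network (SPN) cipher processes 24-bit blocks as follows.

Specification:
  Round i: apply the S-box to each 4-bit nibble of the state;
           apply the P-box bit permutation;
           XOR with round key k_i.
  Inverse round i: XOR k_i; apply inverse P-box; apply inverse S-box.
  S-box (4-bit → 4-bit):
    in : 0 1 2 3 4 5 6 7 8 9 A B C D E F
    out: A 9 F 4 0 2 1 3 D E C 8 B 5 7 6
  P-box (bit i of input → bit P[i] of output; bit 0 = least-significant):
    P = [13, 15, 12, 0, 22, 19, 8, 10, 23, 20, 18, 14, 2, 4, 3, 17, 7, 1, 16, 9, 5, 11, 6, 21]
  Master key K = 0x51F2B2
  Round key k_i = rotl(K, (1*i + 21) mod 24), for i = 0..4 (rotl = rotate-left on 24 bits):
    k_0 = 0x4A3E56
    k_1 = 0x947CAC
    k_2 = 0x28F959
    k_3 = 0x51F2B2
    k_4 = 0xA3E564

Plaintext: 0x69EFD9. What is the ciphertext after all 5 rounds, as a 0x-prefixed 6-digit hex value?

s_0 = plaintext = 0x69EFD9
s_1 = Round(s_0, k_0) = 0x1FAD69
s_2 = Round(s_1, k_1) = 0x73EC87
s_3 = Round(s_2, k_2) = 0xF91465
s_4 = Round(s_3, k_3) = 0x1278F4
s_5 = Round(s_4, k_4) = 0x0EA6D2

0x0EA6D2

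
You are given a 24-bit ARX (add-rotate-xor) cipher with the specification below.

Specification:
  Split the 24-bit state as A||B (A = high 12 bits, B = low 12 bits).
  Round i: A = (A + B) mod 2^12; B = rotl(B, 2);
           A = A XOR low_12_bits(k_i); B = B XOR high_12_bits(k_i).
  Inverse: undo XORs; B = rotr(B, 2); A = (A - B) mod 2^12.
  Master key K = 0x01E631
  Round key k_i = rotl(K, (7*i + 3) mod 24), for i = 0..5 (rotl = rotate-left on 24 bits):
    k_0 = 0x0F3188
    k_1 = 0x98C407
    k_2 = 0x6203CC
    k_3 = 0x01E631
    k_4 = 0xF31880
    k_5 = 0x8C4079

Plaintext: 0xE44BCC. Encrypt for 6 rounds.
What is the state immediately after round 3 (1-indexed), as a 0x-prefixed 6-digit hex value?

0x625C0D

s_0 = plaintext = 0xE44BCC
s_1 = Round(s_0, k_0) = 0xB98FC1
s_2 = Round(s_1, k_1) = 0xF5E68B
s_3 = Round(s_2, k_2) = 0x625C0D
s_4 = Round(s_3, k_3) = 0x403029
s_5 = Round(s_4, k_4) = 0xCACF95
s_6 = Round(s_5, k_5) = 0xC38693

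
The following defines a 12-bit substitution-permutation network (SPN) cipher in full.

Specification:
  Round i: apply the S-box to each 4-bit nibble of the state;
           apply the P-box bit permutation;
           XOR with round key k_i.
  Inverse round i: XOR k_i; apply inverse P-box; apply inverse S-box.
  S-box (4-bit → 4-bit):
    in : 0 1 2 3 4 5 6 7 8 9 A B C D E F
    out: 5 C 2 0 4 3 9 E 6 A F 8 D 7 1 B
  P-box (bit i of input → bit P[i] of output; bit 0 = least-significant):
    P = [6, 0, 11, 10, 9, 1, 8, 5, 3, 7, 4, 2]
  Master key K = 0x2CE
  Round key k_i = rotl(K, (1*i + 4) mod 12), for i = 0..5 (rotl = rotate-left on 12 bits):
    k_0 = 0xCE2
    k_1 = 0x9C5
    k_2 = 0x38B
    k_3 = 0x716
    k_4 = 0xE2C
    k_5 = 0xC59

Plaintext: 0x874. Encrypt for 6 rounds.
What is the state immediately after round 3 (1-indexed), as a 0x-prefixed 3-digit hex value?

s_0 = plaintext = 0x874
s_1 = Round(s_0, k_0) = 0x550
s_2 = Round(s_1, k_1) = 0x30F
s_3 = Round(s_2, k_2) = 0x4CA
s_4 = Round(s_3, k_3) = 0x867
s_5 = Round(s_4, k_4) = 0x09D
s_6 = Round(s_5, k_5) = 0x422

0x4CA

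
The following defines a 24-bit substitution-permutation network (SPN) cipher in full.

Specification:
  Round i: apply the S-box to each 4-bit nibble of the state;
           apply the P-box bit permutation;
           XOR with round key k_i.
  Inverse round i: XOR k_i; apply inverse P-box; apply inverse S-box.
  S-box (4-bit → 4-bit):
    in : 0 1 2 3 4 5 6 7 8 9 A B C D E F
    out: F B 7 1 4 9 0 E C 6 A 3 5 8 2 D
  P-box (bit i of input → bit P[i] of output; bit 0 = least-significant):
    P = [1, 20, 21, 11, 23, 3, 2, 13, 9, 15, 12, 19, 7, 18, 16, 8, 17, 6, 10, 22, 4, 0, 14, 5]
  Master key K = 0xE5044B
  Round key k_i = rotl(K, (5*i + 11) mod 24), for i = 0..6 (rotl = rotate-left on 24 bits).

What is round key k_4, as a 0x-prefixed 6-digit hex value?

0x8225F2

K = 0xE5044B
k_0 = rotl(K, (5*0+11) mod 24) = rotl(K, 11) = 0x225F28
k_1 = rotl(K, (5*1+11) mod 24) = rotl(K, 16) = 0x4BE504
k_2 = rotl(K, (5*2+11) mod 24) = rotl(K, 21) = 0x7CA089
k_3 = rotl(K, (5*3+11) mod 24) = rotl(K, 2) = 0x94112F
k_4 = rotl(K, (5*4+11) mod 24) = rotl(K, 7) = 0x8225F2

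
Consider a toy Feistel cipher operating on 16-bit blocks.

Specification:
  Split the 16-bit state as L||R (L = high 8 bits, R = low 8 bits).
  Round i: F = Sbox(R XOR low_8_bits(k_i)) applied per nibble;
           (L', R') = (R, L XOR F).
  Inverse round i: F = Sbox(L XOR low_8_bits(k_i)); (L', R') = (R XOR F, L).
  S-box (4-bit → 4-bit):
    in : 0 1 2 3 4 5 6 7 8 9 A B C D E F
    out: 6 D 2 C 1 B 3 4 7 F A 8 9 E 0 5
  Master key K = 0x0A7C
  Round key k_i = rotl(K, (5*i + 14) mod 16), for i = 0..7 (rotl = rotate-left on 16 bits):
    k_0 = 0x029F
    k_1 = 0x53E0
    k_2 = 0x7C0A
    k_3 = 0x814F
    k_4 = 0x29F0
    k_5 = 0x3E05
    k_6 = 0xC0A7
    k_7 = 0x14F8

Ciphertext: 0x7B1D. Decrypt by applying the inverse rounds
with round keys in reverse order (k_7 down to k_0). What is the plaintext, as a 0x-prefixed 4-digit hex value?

s_0 = ciphertext = 0x7B1D
s_1 = InvRound(s_0, k_7) = 0x617B
s_2 = InvRound(s_1, k_6) = 0xE861
s_3 = InvRound(s_2, k_5) = 0x6FE8
s_4 = InvRound(s_3, k_4) = 0x1D6F
s_5 = InvRound(s_4, k_3) = 0xDD1D
s_6 = InvRound(s_5, k_2) = 0xF9DD
s_7 = InvRound(s_6, k_1) = 0x02F9
s_8 = InvRound(s_7, k_0) = 0x0702

0x0702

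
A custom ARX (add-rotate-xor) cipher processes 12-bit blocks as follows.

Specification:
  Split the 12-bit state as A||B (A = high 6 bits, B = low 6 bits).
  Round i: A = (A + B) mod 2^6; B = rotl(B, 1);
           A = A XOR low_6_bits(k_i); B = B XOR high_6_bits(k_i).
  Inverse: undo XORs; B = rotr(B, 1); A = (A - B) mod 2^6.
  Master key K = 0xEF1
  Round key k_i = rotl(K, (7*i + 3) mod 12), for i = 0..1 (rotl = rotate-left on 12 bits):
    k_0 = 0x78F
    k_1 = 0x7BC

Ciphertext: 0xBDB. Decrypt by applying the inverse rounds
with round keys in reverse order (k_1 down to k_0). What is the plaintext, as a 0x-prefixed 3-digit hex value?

s_0 = ciphertext = 0xBDB
s_1 = InvRound(s_0, k_1) = 0xC62
s_2 = InvRound(s_1, k_0) = 0x81E

0x81E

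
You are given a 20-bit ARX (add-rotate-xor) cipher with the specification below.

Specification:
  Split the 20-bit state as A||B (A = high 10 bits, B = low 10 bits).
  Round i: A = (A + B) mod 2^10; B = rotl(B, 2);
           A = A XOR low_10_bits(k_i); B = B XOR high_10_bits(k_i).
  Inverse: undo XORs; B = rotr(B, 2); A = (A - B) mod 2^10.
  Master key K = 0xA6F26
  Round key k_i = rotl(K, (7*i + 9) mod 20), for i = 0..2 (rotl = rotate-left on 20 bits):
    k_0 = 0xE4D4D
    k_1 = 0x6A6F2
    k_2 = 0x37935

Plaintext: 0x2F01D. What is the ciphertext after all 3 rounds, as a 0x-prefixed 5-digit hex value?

0x22804

s_0 = plaintext = 0x2F01D
s_1 = Round(s_0, k_0) = 0x653E7
s_2 = Round(s_1, k_1) = 0xE2636
s_3 = Round(s_2, k_2) = 0x22804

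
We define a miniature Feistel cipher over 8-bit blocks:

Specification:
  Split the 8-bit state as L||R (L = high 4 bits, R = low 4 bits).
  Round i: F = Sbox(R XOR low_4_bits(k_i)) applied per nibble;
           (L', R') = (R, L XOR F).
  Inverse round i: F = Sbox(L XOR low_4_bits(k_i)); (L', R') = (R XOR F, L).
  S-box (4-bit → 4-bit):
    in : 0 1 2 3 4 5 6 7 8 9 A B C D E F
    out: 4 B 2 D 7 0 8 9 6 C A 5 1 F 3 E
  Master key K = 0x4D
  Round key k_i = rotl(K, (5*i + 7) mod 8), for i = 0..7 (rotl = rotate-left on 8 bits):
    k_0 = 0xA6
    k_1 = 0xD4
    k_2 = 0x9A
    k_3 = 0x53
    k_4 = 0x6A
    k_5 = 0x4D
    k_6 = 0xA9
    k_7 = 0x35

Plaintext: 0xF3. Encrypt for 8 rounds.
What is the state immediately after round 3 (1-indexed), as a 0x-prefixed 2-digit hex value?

0x6E

s_0 = plaintext = 0xF3
s_1 = Round(s_0, k_0) = 0x3F
s_2 = Round(s_1, k_1) = 0xF6
s_3 = Round(s_2, k_2) = 0x6E
s_4 = Round(s_3, k_3) = 0xE9
s_5 = Round(s_4, k_4) = 0x93
s_6 = Round(s_5, k_5) = 0x3A
s_7 = Round(s_6, k_6) = 0xAE
s_8 = Round(s_7, k_7) = 0xEF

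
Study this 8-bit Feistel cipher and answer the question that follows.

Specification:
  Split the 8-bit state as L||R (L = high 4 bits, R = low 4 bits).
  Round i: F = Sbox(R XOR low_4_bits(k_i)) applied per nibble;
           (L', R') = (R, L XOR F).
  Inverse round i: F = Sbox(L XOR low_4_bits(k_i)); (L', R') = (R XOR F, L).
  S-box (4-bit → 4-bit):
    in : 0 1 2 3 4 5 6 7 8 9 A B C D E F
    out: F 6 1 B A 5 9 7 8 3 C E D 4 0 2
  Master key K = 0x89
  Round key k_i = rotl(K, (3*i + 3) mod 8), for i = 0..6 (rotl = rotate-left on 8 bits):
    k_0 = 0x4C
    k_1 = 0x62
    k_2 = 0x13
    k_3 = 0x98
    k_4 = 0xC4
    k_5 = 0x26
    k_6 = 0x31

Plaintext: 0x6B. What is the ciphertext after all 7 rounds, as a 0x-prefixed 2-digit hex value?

s_0 = plaintext = 0x6B
s_1 = Round(s_0, k_0) = 0xB1
s_2 = Round(s_1, k_1) = 0x10
s_3 = Round(s_2, k_2) = 0x0A
s_4 = Round(s_3, k_3) = 0xA1
s_5 = Round(s_4, k_4) = 0x1F
s_6 = Round(s_5, k_5) = 0xF2
s_7 = Round(s_6, k_6) = 0x24

0x24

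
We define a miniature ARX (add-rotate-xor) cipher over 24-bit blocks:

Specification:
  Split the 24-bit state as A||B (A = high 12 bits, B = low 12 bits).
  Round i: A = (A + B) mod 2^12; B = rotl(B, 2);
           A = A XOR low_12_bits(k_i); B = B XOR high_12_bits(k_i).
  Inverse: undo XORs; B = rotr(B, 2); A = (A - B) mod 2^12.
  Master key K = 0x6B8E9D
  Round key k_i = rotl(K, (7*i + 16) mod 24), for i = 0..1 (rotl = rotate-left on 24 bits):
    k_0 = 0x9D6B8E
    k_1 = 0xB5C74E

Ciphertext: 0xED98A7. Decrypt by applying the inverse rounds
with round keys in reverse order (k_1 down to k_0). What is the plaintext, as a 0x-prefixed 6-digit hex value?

s_0 = ciphertext = 0xED98A7
s_1 = InvRound(s_0, k_1) = 0xC99CFE
s_2 = InvRound(s_1, k_0) = 0x5CD14A

0x5CD14A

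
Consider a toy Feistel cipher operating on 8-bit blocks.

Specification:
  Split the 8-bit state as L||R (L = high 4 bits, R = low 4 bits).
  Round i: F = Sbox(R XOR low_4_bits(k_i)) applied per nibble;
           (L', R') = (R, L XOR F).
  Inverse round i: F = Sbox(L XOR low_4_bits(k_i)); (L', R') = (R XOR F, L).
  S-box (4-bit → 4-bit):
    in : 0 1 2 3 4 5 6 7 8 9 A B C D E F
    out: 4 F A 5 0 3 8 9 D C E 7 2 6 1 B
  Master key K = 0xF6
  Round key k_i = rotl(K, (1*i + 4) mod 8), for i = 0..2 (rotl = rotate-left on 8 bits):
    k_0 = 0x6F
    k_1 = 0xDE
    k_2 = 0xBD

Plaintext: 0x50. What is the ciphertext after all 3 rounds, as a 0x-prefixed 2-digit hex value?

s_0 = plaintext = 0x50
s_1 = Round(s_0, k_0) = 0x0E
s_2 = Round(s_1, k_1) = 0xE4
s_3 = Round(s_2, k_2) = 0x42

0x42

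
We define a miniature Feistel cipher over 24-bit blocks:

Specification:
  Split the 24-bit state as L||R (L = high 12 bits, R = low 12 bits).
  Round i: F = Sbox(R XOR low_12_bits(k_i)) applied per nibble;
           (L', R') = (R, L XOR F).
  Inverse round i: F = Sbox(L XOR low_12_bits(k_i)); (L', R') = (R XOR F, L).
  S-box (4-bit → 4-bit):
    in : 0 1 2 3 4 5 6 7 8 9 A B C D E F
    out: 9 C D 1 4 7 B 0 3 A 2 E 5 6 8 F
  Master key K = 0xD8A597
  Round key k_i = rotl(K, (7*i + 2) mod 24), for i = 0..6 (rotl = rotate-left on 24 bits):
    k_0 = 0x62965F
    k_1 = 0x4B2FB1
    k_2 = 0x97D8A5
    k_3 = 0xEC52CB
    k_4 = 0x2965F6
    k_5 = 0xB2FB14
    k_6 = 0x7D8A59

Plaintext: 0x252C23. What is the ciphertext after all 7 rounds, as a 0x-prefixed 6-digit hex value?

0x203CE6

s_0 = plaintext = 0x252C23
s_1 = Round(s_0, k_0) = 0xC23057
s_2 = Round(s_1, k_1) = 0x0573A8
s_3 = Round(s_2, k_2) = 0x3A8EC1
s_4 = Round(s_3, k_3) = 0xEC163A
s_5 = Round(s_4, k_4) = 0x63AF94
s_6 = Round(s_5, k_5) = 0xF94203
s_7 = Round(s_6, k_6) = 0x203CE6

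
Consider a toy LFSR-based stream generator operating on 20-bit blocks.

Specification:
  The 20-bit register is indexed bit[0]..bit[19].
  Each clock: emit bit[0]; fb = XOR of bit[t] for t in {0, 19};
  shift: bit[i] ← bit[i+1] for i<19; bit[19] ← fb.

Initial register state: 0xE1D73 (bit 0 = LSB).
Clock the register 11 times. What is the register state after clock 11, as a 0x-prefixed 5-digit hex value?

reg_0 = 0xE1D73
clock 1: out=1, reg = 0x70EB9
clock 2: out=1, reg = 0xB875C
clock 3: out=0, reg = 0xDC3AE
clock 4: out=0, reg = 0xEE1D7
clock 5: out=1, reg = 0x770EB
clock 6: out=1, reg = 0xBB875
clock 7: out=1, reg = 0x5DC3A
clock 8: out=0, reg = 0x2EE1D
clock 9: out=1, reg = 0x9770E
clock 10: out=0, reg = 0xCBB87
clock 11: out=1, reg = 0x65DC3

0x65DC3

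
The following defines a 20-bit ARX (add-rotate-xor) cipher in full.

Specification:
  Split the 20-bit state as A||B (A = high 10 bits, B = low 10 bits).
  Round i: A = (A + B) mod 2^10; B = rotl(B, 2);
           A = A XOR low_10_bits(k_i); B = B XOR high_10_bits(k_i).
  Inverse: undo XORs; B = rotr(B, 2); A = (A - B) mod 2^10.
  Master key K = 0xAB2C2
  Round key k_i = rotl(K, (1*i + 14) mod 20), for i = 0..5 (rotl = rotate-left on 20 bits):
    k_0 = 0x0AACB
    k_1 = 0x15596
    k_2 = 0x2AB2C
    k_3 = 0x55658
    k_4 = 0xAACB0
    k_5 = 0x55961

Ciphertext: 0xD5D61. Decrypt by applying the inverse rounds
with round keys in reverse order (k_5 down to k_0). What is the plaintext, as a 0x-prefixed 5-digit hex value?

0x5791E

s_0 = ciphertext = 0xD5D61
s_1 = InvRound(s_0, k_5) = 0xCA70D
s_2 = InvRound(s_1, k_4) = 0x4C269
s_3 = InvRound(s_2, k_3) = 0xA64CF
s_4 = InvRound(s_3, k_2) = 0x27119
s_5 = InvRound(s_4, k_1) = 0x2DC53
s_6 = InvRound(s_5, k_0) = 0x5791E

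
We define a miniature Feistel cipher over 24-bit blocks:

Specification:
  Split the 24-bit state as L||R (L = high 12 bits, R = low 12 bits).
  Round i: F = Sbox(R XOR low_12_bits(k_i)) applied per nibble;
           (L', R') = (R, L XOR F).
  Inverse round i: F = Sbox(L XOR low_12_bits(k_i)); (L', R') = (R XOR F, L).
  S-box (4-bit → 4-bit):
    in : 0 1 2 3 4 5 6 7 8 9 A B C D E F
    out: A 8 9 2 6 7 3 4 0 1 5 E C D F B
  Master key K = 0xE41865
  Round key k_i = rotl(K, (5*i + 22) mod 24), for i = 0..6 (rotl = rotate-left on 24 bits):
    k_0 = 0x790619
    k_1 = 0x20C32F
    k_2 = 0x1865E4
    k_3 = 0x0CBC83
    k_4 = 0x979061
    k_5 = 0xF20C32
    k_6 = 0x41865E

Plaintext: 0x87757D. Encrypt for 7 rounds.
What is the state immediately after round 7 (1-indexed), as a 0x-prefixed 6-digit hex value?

0x1F5862

s_0 = plaintext = 0x87757D
s_1 = Round(s_0, k_0) = 0x57DA41
s_2 = Round(s_1, k_1) = 0xA41442
s_3 = Round(s_2, k_2) = 0x442212
s_4 = Round(s_3, k_3) = 0x212B5A
s_5 = Round(s_4, k_4) = 0xB5AC3C
s_6 = Round(s_5, k_5) = 0xC3C1F5
s_7 = Round(s_6, k_6) = 0x1F5862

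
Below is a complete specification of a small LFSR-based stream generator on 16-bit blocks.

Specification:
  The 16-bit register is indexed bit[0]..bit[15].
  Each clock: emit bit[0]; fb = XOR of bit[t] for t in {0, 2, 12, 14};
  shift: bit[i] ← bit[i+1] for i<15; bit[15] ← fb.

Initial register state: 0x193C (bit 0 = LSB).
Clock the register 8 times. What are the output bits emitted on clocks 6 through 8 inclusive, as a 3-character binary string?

100

reg_0 = 0x193C
clock 1: out=0, reg = 0x0C9E
clock 2: out=0, reg = 0x864F
clock 3: out=1, reg = 0x4327
clock 4: out=1, reg = 0xA193
clock 5: out=1, reg = 0xD0C9
clock 6: out=1, reg = 0xE864
clock 7: out=0, reg = 0x7432
clock 8: out=0, reg = 0x3A19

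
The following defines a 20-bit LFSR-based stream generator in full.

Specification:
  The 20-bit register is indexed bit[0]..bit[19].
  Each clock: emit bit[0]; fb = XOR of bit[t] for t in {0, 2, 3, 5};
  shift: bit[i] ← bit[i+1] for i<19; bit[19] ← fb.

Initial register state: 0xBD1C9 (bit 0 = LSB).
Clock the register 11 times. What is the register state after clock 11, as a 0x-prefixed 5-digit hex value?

reg_0 = 0xBD1C9
clock 1: out=1, reg = 0x5E8E4
clock 2: out=0, reg = 0x2F472
clock 3: out=0, reg = 0x97A39
clock 4: out=1, reg = 0xCBD1C
clock 5: out=0, reg = 0x65E8E
clock 6: out=0, reg = 0x32F47
clock 7: out=1, reg = 0x197A3
clock 8: out=1, reg = 0x0CBD1
clock 9: out=1, reg = 0x865E8
clock 10: out=0, reg = 0x432F4
clock 11: out=0, reg = 0x2197A

0x2197A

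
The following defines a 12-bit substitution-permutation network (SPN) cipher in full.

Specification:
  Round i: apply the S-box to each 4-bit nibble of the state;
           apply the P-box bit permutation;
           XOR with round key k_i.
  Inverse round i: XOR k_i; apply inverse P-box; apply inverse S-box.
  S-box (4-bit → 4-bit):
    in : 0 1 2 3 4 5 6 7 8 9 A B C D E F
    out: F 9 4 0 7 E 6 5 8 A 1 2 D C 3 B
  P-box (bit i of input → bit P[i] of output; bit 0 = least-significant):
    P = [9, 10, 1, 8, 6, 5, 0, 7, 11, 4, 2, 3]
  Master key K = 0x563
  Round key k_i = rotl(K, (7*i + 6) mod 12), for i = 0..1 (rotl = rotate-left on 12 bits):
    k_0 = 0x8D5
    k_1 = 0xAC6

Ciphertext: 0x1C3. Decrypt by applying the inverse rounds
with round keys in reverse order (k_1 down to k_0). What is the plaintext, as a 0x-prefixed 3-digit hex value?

0x4FF

s_0 = ciphertext = 0x1C3
s_1 = InvRound(s_0, k_1) = 0x721
s_2 = InvRound(s_1, k_0) = 0x4FF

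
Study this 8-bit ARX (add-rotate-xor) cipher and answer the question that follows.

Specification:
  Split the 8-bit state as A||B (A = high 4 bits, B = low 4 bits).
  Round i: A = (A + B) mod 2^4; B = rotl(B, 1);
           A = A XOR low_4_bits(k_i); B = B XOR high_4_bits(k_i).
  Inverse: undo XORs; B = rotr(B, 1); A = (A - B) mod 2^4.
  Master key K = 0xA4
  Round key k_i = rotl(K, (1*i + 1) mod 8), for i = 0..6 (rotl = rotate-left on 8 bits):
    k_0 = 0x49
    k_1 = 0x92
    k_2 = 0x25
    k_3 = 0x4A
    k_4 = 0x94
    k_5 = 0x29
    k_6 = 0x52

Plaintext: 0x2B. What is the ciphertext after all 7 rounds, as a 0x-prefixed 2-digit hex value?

0x08

s_0 = plaintext = 0x2B
s_1 = Round(s_0, k_0) = 0x43
s_2 = Round(s_1, k_1) = 0x5F
s_3 = Round(s_2, k_2) = 0x1D
s_4 = Round(s_3, k_3) = 0x4F
s_5 = Round(s_4, k_4) = 0x76
s_6 = Round(s_5, k_5) = 0x4E
s_7 = Round(s_6, k_6) = 0x08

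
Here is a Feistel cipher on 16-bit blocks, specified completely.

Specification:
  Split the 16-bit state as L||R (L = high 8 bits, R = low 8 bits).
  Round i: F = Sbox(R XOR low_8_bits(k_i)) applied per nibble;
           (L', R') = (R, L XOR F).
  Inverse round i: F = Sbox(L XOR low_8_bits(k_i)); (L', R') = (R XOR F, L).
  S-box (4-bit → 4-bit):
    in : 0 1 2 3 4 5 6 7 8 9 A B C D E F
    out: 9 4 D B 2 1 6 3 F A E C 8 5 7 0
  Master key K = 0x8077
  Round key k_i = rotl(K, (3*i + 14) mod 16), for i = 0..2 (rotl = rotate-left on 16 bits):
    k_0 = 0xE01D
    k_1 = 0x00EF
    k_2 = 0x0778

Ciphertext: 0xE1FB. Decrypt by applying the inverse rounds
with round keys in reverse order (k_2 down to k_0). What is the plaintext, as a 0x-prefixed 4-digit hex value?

s_0 = ciphertext = 0xE1FB
s_1 = InvRound(s_0, k_2) = 0x51E1
s_2 = InvRound(s_1, k_1) = 0x2651
s_3 = InvRound(s_2, k_0) = 0xED26

0xED26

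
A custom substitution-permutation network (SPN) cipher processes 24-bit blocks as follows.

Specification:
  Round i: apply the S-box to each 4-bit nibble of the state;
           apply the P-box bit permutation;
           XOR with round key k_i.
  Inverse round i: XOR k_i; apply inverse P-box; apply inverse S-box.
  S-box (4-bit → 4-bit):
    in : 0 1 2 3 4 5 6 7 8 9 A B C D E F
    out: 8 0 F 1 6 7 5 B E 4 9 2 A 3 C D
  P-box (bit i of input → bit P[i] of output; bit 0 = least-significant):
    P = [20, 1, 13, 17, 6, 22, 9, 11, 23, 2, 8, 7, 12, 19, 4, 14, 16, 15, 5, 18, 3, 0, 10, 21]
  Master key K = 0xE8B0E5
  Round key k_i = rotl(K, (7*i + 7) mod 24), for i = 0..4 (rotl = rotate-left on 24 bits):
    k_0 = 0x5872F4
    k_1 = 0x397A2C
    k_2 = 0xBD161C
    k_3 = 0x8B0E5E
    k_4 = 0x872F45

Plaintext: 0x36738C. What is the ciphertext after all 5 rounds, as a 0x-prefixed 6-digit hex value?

s_0 = plaintext = 0x36738C
s_1 = Round(s_0, k_0) = 0x9328DE
s_2 = Round(s_1, k_1) = 0x720FF8
s_3 = Round(s_2, k_2) = 0x1AFDF7
s_4 = Round(s_3, k_3) = 0x1C5408
s_5 = Round(s_4, k_4) = 0x899653

0x899653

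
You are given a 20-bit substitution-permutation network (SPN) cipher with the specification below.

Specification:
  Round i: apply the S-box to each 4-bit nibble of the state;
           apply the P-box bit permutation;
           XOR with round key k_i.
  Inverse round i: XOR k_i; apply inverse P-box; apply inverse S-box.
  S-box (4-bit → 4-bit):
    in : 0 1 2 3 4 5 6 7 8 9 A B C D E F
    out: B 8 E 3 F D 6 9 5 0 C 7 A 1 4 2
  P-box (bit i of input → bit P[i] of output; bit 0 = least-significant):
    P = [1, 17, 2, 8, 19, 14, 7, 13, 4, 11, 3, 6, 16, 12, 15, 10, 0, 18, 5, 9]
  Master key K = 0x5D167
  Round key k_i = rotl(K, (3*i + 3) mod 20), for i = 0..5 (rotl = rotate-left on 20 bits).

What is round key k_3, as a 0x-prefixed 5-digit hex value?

K = 0x5D167
k_0 = rotl(K, (3*0+3) mod 20) = rotl(K, 3) = 0xE8B3A
k_1 = rotl(K, (3*1+3) mod 20) = rotl(K, 6) = 0x459D7
k_2 = rotl(K, (3*2+3) mod 20) = rotl(K, 9) = 0x2CEBA
k_3 = rotl(K, (3*3+3) mod 20) = rotl(K, 12) = 0x675D1

0x675D1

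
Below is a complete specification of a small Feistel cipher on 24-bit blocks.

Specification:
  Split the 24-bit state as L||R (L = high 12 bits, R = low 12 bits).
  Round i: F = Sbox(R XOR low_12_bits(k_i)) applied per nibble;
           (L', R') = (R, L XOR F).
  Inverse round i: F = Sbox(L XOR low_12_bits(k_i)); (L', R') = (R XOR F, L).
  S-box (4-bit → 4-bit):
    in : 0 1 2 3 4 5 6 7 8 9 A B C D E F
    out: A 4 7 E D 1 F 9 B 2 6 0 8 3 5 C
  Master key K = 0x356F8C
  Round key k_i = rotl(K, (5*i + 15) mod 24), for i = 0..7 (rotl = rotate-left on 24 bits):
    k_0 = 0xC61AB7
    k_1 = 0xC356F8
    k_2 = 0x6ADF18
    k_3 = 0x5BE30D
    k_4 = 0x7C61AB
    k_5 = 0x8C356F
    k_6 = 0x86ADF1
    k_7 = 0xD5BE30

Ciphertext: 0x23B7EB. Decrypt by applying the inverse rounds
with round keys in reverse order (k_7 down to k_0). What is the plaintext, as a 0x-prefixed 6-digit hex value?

0x332E90

s_0 = ciphertext = 0x23B7EB
s_1 = InvRound(s_0, k_7) = 0xF4B23B
s_2 = InvRound(s_1, k_6) = 0x53DF4B
s_3 = InvRound(s_2, k_5) = 0x55C53D
s_4 = InvRound(s_3, k_4) = 0x8F455C
s_5 = InvRound(s_4, k_3) = 0x59E8F4
s_6 = InvRound(s_5, k_2) = 0xE4B59E
s_7 = InvRound(s_6, k_1) = 0xE90E4B
s_8 = InvRound(s_7, k_0) = 0x332E90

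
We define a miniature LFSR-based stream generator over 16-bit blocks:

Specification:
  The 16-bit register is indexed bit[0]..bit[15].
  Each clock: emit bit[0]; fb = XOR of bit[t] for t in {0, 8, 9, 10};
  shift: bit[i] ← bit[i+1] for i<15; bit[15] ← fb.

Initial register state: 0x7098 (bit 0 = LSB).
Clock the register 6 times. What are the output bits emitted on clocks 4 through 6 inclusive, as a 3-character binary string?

110

reg_0 = 0x7098
clock 1: out=0, reg = 0x384C
clock 2: out=0, reg = 0x1C26
clock 3: out=0, reg = 0x8E13
clock 4: out=1, reg = 0xC709
clock 5: out=1, reg = 0x6384
clock 6: out=0, reg = 0x31C2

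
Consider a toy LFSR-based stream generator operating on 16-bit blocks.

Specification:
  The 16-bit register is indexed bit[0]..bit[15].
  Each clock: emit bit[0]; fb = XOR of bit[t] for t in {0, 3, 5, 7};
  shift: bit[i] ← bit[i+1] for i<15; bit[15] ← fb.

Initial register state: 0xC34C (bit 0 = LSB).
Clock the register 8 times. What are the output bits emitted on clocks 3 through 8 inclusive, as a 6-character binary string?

reg_0 = 0xC34C
clock 1: out=0, reg = 0xE1A6
clock 2: out=0, reg = 0x70D3
clock 3: out=1, reg = 0x3869
clock 4: out=1, reg = 0x9C34
clock 5: out=0, reg = 0xCE1A
clock 6: out=0, reg = 0xE70D
clock 7: out=1, reg = 0x7386
clock 8: out=0, reg = 0xB9C3

110010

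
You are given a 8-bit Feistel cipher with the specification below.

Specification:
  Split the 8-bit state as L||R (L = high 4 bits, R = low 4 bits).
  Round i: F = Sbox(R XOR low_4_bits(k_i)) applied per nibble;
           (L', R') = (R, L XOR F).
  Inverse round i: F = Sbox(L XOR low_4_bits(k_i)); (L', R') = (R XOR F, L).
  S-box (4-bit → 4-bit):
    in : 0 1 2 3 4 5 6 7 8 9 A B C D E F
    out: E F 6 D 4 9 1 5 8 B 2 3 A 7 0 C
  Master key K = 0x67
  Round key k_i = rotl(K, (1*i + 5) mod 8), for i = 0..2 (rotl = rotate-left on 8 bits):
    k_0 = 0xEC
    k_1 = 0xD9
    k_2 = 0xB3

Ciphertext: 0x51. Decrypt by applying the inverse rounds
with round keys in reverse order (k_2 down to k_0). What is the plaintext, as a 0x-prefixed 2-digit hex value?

s_0 = ciphertext = 0x51
s_1 = InvRound(s_0, k_2) = 0x05
s_2 = InvRound(s_1, k_1) = 0xE0
s_3 = InvRound(s_2, k_0) = 0x6E

0x6E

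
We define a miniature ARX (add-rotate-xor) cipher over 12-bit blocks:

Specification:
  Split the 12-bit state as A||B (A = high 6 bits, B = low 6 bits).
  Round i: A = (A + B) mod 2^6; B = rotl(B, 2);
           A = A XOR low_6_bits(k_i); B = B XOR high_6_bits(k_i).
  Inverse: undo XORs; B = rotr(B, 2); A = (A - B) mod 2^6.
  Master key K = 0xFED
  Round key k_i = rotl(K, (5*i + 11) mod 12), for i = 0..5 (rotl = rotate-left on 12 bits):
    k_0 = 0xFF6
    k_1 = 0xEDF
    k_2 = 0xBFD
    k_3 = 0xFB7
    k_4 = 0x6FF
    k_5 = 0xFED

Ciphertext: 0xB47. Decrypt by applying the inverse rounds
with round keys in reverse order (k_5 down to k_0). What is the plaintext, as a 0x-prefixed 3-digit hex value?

0x485

s_0 = ciphertext = 0xB47
s_1 = InvRound(s_0, k_5) = 0xC8E
s_2 = InvRound(s_1, k_4) = 0xE15
s_3 = InvRound(s_2, k_3) = 0x57A
s_4 = InvRound(s_3, k_2) = 0x4D5
s_5 = InvRound(s_4, k_1) = 0x86B
s_6 = InvRound(s_5, k_0) = 0x485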